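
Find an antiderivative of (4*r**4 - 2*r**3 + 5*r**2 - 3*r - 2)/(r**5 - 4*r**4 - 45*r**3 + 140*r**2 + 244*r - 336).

Factor the denominator: (r - 7)*(r - 4)*(r - 1)*(r + 2)*(r + 6).
Partial-fraction decomposition: 1453/(910*(r + 6)) - 13/(81*(r + 2)) + 1/(189*(r - 1)) - 481/(270*(r - 4)) + 4570/(1053*(r - 7)).
Integrate each term: A/(r−a) contributes A·log|r−a|.

4570*log(r - 7)/1053 - 481*log(r - 4)/270 + log(r - 1)/189 - 13*log(r + 2)/81 + 1453*log(r + 6)/910 + C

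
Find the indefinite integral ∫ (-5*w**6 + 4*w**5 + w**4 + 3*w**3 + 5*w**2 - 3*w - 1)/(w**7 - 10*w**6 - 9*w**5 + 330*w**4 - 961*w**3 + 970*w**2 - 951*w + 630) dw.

-129341*log(w - 7)/7800 + 16129*log(w - 5)/1144 - 619*log(w - 3)/360 - log(w - 1)/168 - 263539*log(w + 6)/333333 - 7*log(w**2 + 1)/24050 + 47*atan(w)/24050 + C

Factor the denominator: (w - 7)*(w - 5)*(w - 3)*(w - 1)*(w + 6)*(w**2 + 1).
Partial-fraction decomposition: -(14*w - 47)/(24050*(w**2 + 1)) - 263539/(333333*(w + 6)) - 1/(168*(w - 1)) - 619/(360*(w - 3)) + 16129/(1144*(w - 5)) - 129341/(7800*(w - 7)).
Integrate each term; A/(w−a) gives A·log|w−a|; the (Bw+D)/(w²+p²) term gives a log and an atan.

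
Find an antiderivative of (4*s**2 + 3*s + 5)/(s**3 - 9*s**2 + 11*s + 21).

Factor the denominator: (s - 7)*(s - 3)*(s + 1).
Partial-fraction decomposition: 3/(16*(s + 1)) - 25/(8*(s - 3)) + 111/(16*(s - 7)).
Integrate each term: A/(s−a) contributes A·log|s−a|.

111*log(s - 7)/16 - 25*log(s - 3)/8 + 3*log(s + 1)/16 + C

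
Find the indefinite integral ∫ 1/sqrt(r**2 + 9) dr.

log(r + sqrt(r**2 + 9)) + C

Substitute r = 3·tan(θ), so dr = 3·sec(θ)^2 dθ and the radical becomes sqrt(r**2 + 9) = 3·sec(θ) by the Pythagorean identity.
Integrate the resulting trig expression in θ, then back-substitute tan(θ) = r/3, sec(θ) = sqrt(r**2 + 9)/3 (absorbing any constant into C).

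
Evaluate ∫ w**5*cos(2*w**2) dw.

w**4*sin(2*w**2)/4 + w**2*cos(2*w**2)/4 - sin(2*w**2)/8 + C

Let u = w², du = 2w dw; rewrite as (1/2)∫ u^2·cos(2u) du.
Now integrate by parts 2 times.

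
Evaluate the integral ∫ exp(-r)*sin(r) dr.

-exp(-r)*sin(r)/2 - exp(-r)*cos(r)/2 + C

Let I denote the integral. Integrate by parts with u = sin(r), dv = exp(-r) dr, so v = -exp(-r): I = -exp(-r)*sin(r) + ∫ exp(-r)*cos(r) dr.
Apply parts again with u = cos(r), dv = exp(-r) dr: ∫ exp(-r)*cos(r) dr = -exp(-r)*cos(r) − I. Substituting back brings back I: I = -exp(-r)*sin(r) - exp(-r)*cos(r) − I.
Solving for I: (1 + 1)·I equals the remaining terms, so I = (1/2)·(-exp(-r)*sin(r) - exp(-r)*cos(r)).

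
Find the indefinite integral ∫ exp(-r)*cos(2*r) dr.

Let I denote the integral. Integrate by parts with u = cos(2*r), dv = exp(-r) dr, so v = -exp(-r): I = -exp(-r)*cos(2*r) − 2·∫ exp(-r)*sin(2*r) dr.
Apply parts again with u = sin(2*r), dv = exp(-r) dr: ∫ exp(-r)*sin(2*r) dr = -exp(-r)*sin(2*r) + 2·I. Substituting back brings back I: I = 2*exp(-r)*sin(2*r) - exp(-r)*cos(2*r) − 4·I.
Solving for I: (1 + 4)·I equals the remaining terms, so I = (1/5)·(2*exp(-r)*sin(2*r) - exp(-r)*cos(2*r)).

2*exp(-r)*sin(2*r)/5 - exp(-r)*cos(2*r)/5 + C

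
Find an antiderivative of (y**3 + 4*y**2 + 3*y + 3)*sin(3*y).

-y**3*cos(3*y)/3 + y**2*sin(3*y)/3 - 4*y**2*cos(3*y)/3 + 8*y*sin(3*y)/9 - 7*y*cos(3*y)/9 + 7*sin(3*y)/27 - 19*cos(3*y)/27 + C

Use integration by parts with u = y**3 + 4*y**2 + 3*y + 3, dv = sin(3*y) dy, so v = -cos(3*y)/3.
Apply parts 3 times (tabular method): alternate signs, differentiate u down to 0, integrate dv up.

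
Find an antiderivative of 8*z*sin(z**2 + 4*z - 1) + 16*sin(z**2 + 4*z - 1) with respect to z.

-4*cos(z**2 + 4*z - 1) + C

Let u = z**2 + 4*z - 1, so du = (2*z + 4) dz.
Rewriting, the integral becomes 4·∫ sin(u) du = 4·-cos(u).
Substituting back, u = z**2 + 4*z - 1.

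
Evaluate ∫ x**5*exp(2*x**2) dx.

Let u = x², du = 2x dx; rewrite as (1/2)∫ u^2·exp(2u) du.
Now integrate by parts 2 times.

(2*x**4 - 2*x**2 + 1)*exp(2*x**2)/8 + C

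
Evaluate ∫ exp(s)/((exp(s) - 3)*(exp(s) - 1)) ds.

Let u = e^s, du = e^s ds.
The integral becomes ∫ du/((u-3)(u-1)); decompose into partial fractions.

log(exp(s) - 3)/2 - log(exp(s) - 1)/2 + C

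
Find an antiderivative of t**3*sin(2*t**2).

-t**2*cos(2*t**2)/4 + sin(2*t**2)/8 + C

Let u = t², du = 2t dt; rewrite as (1/2)∫ u^1·sin(2u) du.
Now integrate by parts 1 time.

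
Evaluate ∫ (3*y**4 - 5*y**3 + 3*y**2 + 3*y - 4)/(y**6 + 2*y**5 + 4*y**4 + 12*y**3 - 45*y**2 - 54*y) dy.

2*log(y)/27 + 11*log(y - 2)/195 + log(y + 1)/15 - 98*log(y + 3)/135 + 464*log(y**2 + 9)/1755 + 454*atan(y/3)/1755 + C

Factor the denominator: y*(y - 2)*(y + 1)*(y + 3)*(y**2 + 9).
Partial-fraction decomposition: 2*(464*y + 681)/(1755*(y**2 + 9)) - 98/(135*(y + 3)) + 1/(15*(y + 1)) + 11/(195*(y - 2)) + 2/(27*y).
Integrate each term; A/(y−a) gives A·log|y−a|; the (By+D)/(y²+p²) term gives a log and an atan.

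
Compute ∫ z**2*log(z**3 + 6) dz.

z**3*log(z**3 + 6)/3 - z**3/3 + 2*log(z**3 + 6) + C

Let u = z**3 + 6, so du = (3*z**2) dz.
The integral becomes (1/3)·∫ log(u) du; integrate by parts with u′=log(u), dv′=du.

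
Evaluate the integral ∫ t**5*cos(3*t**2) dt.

t**4*sin(3*t**2)/6 + t**2*cos(3*t**2)/9 - sin(3*t**2)/27 + C

Let u = t², du = 2t dt; rewrite as (1/2)∫ u^2·cos(3u) du.
Now integrate by parts 2 times.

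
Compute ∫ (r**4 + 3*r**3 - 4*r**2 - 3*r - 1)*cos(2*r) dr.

Use integration by parts with u = r**4 + 3*r**3 - 4*r**2 - 3*r - 1, dv = cos(2*r) dr, so v = sin(2*r)/2.
Apply parts 4 times (tabular method): alternate signs, differentiate u down to 0, integrate dv up.

r**4*sin(2*r)/2 + 3*r**3*sin(2*r)/2 + r**3*cos(2*r) - 7*r**2*sin(2*r)/2 + 9*r**2*cos(2*r)/4 - 15*r*sin(2*r)/4 - 7*r*cos(2*r)/2 + 5*sin(2*r)/4 - 15*cos(2*r)/8 + C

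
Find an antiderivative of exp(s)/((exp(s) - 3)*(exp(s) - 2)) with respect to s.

log(exp(s) - 3) - log(exp(s) - 2) + C

Let u = e^s, du = e^s ds.
The integral becomes ∫ du/((u-2)(u-3)); decompose into partial fractions.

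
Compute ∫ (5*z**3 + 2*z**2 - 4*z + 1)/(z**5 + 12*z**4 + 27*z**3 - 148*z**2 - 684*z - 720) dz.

Factor the denominator: (z - 4)*(z + 2)*(z + 3)*(z + 5)*(z + 6).
Partial-fraction decomposition: -983/(120*(z + 6)) + 277/(27*(z + 5)) - 52/(21*(z + 3)) + 23/(72*(z + 2)) + 337/(3780*(z - 4)).
Integrate each term: A/(z−a) contributes A·log|z−a|.

337*log(z - 4)/3780 + 23*log(z + 2)/72 - 52*log(z + 3)/21 + 277*log(z + 5)/27 - 983*log(z + 6)/120 + C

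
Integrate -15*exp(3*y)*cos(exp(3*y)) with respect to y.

-5*sin(exp(3*y)) + C

Let u = exp(3*y), so du = (3*exp(3*y)) dy.
Rewriting, the integral becomes -5·∫ cos(u) du = -5·sin(u).
Substituting back, u = exp(3*y).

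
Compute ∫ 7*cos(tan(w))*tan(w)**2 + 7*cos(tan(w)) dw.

7*sin(tan(w)) + C

Let u = tan(w), so du = (tan(w)**2 + 1) dw.
Rewriting, the integral becomes 7·∫ cos(u) du = 7·sin(u).
Substituting back, u = tan(w).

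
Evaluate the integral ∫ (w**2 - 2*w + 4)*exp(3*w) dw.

Use integration by parts with u = w**2 - 2*w + 4, dv = exp(3*w) dw, so v = exp(3*w)/3.
Apply parts 2 times (tabular method): alternate signs, differentiate u down to 0, integrate dv up.

(9*w**2 - 24*w + 44)*exp(3*w)/27 + C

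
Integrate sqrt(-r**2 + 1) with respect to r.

r*sqrt(-r**2 + 1)/2 + asin(r)/2 + C

Substitute r = sin(θ), so dr = cos(θ) dθ and the radical becomes sqrt(-r**2 + 1) = cos(θ) by the Pythagorean identity.
Integrate the resulting trig expression in θ, then back-substitute θ = asin(r), sin(θ) = r, cos(θ) = sqrt(-r**2 + 1) (absorbing any constant into C).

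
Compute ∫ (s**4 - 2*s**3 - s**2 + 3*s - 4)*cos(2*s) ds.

s**4*sin(2*s)/2 - s**3*sin(2*s) + s**3*cos(2*s) - 2*s**2*sin(2*s) - 3*s**2*cos(2*s)/2 + 3*s*sin(2*s) - 2*s*cos(2*s) - sin(2*s) + 3*cos(2*s)/2 + C

Use integration by parts with u = s**4 - 2*s**3 - s**2 + 3*s - 4, dv = cos(2*s) ds, so v = sin(2*s)/2.
Apply parts 4 times (tabular method): alternate signs, differentiate u down to 0, integrate dv up.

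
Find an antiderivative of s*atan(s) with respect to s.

Use integration by parts with u = arctan(s), dv = s ds.
Then du = 1/(s**2 + 1) ds.

s**2*atan(s)/2 - s/2 + atan(s)/2 + C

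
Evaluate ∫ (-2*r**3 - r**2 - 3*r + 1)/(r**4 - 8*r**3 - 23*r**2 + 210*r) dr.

Factor the denominator: r*(r - 7)*(r - 6)*(r + 5).
Partial-fraction decomposition: -241/(660*(r + 5)) + 485/(66*(r - 6)) - 755/(84*(r - 7)) + 1/(210*r).
Integrate each term: A/(r−a) contributes A·log|r−a|.

log(r)/210 - 755*log(r - 7)/84 + 485*log(r - 6)/66 - 241*log(r + 5)/660 + C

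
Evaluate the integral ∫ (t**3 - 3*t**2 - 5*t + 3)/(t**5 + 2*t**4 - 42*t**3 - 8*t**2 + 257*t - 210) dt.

Factor the denominator: (t - 5)*(t - 2)*(t - 1)*(t + 3)*(t + 7).
Partial-fraction decomposition: -113/(864*(t + 7)) + 9/(160*(t + 3)) - 1/(32*(t - 1)) + 11/(135*(t - 2)) + 7/(288*(t - 5)).
Integrate each term: A/(t−a) contributes A·log|t−a|.

7*log(t - 5)/288 + 11*log(t - 2)/135 - log(t - 1)/32 + 9*log(t + 3)/160 - 113*log(t + 7)/864 + C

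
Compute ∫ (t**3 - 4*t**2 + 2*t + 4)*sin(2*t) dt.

-t**3*cos(2*t)/2 + 3*t**2*sin(2*t)/4 + 2*t**2*cos(2*t) - 2*t*sin(2*t) - t*cos(2*t)/4 + sin(2*t)/8 - 3*cos(2*t) + C

Use integration by parts with u = t**3 - 4*t**2 + 2*t + 4, dv = sin(2*t) dt, so v = -cos(2*t)/2.
Apply parts 3 times (tabular method): alternate signs, differentiate u down to 0, integrate dv up.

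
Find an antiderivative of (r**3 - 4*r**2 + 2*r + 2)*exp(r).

Use integration by parts with u = r**3 - 4*r**2 + 2*r + 2, dv = exp(r) dr, so v = exp(r).
Apply parts 3 times (tabular method): alternate signs, differentiate u down to 0, integrate dv up.

(r**3 - 7*r**2 + 16*r - 14)*exp(r) + C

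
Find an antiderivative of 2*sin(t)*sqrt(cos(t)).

Let u = cos(t), so du = (-sin(t)) dt.
Rewriting, the integral becomes -2·∫ √u du = -2·(2/3)u^(3/2).
Substituting back, u = cos(t).

-4*cos(t)**(3/2)/3 + C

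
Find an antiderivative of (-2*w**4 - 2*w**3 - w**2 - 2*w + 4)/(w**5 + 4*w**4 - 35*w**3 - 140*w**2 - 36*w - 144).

Factor the denominator: (w - 6)*(w + 4)*(w + 6)*(w**2 + 1).
Partial-fraction decomposition: 3*(w - 4)/(629*(w**2 + 1)) - 545/(222*(w + 6)) + 97/(85*(w + 4)) - 767/(1110*(w - 6)).
Integrate each term; A/(w−a) gives A·log|w−a|; the (Bw+D)/(w²+p²) term gives a log and an atan.

-767*log(w - 6)/1110 + 97*log(w + 4)/85 - 545*log(w + 6)/222 + 3*log(w**2 + 1)/1258 - 12*atan(w)/629 + C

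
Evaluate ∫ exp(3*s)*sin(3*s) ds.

exp(3*s)*sin(3*s)/6 - exp(3*s)*cos(3*s)/6 + C

Let I denote the integral. Integrate by parts with u = sin(3*s), dv = exp(3*s) ds, so v = exp(3*s)/3: I = exp(3*s)*sin(3*s)/3 − ∫ exp(3*s)*cos(3*s) ds.
Apply parts again with u = cos(3*s), dv = exp(3*s) ds: ∫ exp(3*s)*cos(3*s) ds = exp(3*s)*cos(3*s)/3 + I. Substituting back brings back I: I = exp(3*s)*sin(3*s)/3 - exp(3*s)*cos(3*s)/3 − I.
Solving for I: (1 + 1)·I equals the remaining terms, so I = (1/2)·(exp(3*s)*sin(3*s)/3 - exp(3*s)*cos(3*s)/3).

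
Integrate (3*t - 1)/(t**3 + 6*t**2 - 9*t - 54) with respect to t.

4*log(t - 3)/27 + 5*log(t + 3)/9 - 19*log(t + 6)/27 + C

Factor the denominator: (t - 3)*(t + 3)*(t + 6).
Partial-fraction decomposition: -19/(27*(t + 6)) + 5/(9*(t + 3)) + 4/(27*(t - 3)).
Integrate each term: A/(t−a) contributes A·log|t−a|.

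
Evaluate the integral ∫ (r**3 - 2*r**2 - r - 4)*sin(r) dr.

Use integration by parts with u = r**3 - 2*r**2 - r - 4, dv = sin(r) dr, so v = -cos(r).
Apply parts 3 times (tabular method): alternate signs, differentiate u down to 0, integrate dv up.

-r**3*cos(r) + 3*r**2*sin(r) + 2*r**2*cos(r) - 4*r*sin(r) + 7*r*cos(r) - 7*sin(r) + C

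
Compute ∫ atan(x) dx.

x*atan(x) - log(x**2 + 1)/2 + C

Use integration by parts with u = arctan(x), dv = dx.
Then du = 1/(x**2 + 1) dx.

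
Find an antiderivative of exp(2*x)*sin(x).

Let I denote the integral. Integrate by parts with u = sin(x), dv = exp(2*x) dx, so v = exp(2*x)/2: I = exp(2*x)*sin(x)/2 − (1/2)·∫ exp(2*x)*cos(x) dx.
Apply parts again with u = cos(x), dv = exp(2*x) dx: ∫ exp(2*x)*cos(x) dx = exp(2*x)*cos(x)/2 + (1/2)·I. Substituting back brings back I: I = exp(2*x)*sin(x)/2 - exp(2*x)*cos(x)/4 − (1/4)·I.
Solving for I: (1 + 1/4)·I equals the remaining terms, so I = (4/5)·(exp(2*x)*sin(x)/2 - exp(2*x)*cos(x)/4).

2*exp(2*x)*sin(x)/5 - exp(2*x)*cos(x)/5 + C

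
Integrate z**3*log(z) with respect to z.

Use integration by parts with u = log(z), dv = z**3 dz.
Then du = 1/z dz and v = z**4/4.

z**4*log(z)/4 - z**4/16 + C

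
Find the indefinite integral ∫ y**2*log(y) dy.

Use integration by parts with u = log(y), dv = y**2 dy.
Then du = 1/y dy and v = y**3/3.

y**3*log(y)/3 - y**3/9 + C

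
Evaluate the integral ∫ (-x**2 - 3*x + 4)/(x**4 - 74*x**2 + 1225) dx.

Factor the denominator: (x - 7)*(x - 5)*(x + 5)*(x + 7).
Partial-fraction decomposition: 1/(14*(x + 7)) - 1/(40*(x + 5)) + 3/(20*(x - 5)) - 11/(56*(x - 7)).
Integrate each term: A/(x−a) contributes A·log|x−a|.

-11*log(x - 7)/56 + 3*log(x - 5)/20 - log(x + 5)/40 + log(x + 7)/14 + C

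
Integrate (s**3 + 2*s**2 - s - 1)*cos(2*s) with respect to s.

Use integration by parts with u = s**3 + 2*s**2 - s - 1, dv = cos(2*s) ds, so v = sin(2*s)/2.
Apply parts 3 times (tabular method): alternate signs, differentiate u down to 0, integrate dv up.

s**3*sin(2*s)/2 + s**2*sin(2*s) + 3*s**2*cos(2*s)/4 - 5*s*sin(2*s)/4 + s*cos(2*s) - sin(2*s) - 5*cos(2*s)/8 + C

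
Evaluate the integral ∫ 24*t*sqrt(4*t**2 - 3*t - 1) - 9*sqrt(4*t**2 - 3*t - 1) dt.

2*(4*t**2 - 3*t - 1)**(3/2) + C

Let u = 4*t**2 - 3*t - 1, so du = (8*t - 3) dt.
Rewriting, the integral becomes 3·∫ √u du = 3·(2/3)u^(3/2).
Substituting back, u = 4*t**2 - 3*t - 1.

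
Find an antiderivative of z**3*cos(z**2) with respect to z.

z**2*sin(z**2)/2 + cos(z**2)/2 + C

Let u = z², du = 2z dz; rewrite as (1/2)∫ u^1·cos(1u) du.
Now integrate by parts 1 time.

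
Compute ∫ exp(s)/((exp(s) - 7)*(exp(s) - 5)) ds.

Let u = e^s, du = e^s ds.
The integral becomes ∫ du/((u-7)(u-5)); decompose into partial fractions.

log(exp(s) - 7)/2 - log(exp(s) - 5)/2 + C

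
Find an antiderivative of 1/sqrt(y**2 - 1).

log(y + sqrt(y**2 - 1)) + C

Substitute y = sec(θ), so dy = sec(θ)*tan(θ) dθ and the radical becomes sqrt(y**2 - 1) = tan(θ) by the Pythagorean identity.
Integrate the resulting trig expression in θ, then back-substitute sec(θ) = y, tan(θ) = sqrt(y**2 - 1) (absorbing any constant into C).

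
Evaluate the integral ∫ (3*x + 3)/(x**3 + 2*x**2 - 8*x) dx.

Factor the denominator: x*(x - 2)*(x + 4).
Partial-fraction decomposition: -3/(8*(x + 4)) + 3/(4*(x - 2)) - 3/(8*x).
Integrate each term: A/(x−a) contributes A·log|x−a|.

3*log(x - 2)/4 - 3*log(x**2 + 4*x)/8 + C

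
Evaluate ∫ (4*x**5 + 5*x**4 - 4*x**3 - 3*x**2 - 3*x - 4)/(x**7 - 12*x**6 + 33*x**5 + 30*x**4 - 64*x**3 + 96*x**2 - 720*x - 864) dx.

Factor the denominator: (x - 6)**2*(x - 3)*(x + 1)*(x + 2)*(x**2 + 4).
Partial-fraction decomposition: -11*(7*x + 34)/(2080*(x**2 + 4)) - 13/(1280*(x + 2)) - 1/(980*(x + 1)) + 1229/(2340*(x - 3)) - 269267/(564480*(x - 6)) + 3659/(672*(x - 6)**2).
Integrate each term; A/(x−a) gives A·log|x−a|; the (Bx+D)/(x²+p²) term gives a log and an atan.

-269267*log(x - 6)/564480 + 1229*log(x - 3)/2340 - log(x + 1)/980 - 13*log(x + 2)/1280 - 77*log(x**2 + 4)/4160 - 187*atan(x/2)/2080 - 3659/(672*x - 4032) + C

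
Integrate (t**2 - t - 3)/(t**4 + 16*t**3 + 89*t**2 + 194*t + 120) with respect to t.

Factor the denominator: (t + 1)*(t + 4)*(t + 5)*(t + 6).
Partial-fraction decomposition: -39/(10*(t + 6)) + 27/(4*(t + 5)) - 17/(6*(t + 4)) - 1/(60*(t + 1)).
Integrate each term: A/(t−a) contributes A·log|t−a|.

-log(t + 1)/60 - 17*log(t + 4)/6 + 27*log(t + 5)/4 - 39*log(t + 6)/10 + C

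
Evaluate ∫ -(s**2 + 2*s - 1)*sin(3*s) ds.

Use integration by parts with u = s**2 + 2*s - 1, dv = -sin(3*s) ds, so v = cos(3*s)/3.
Apply parts 2 times (tabular method): alternate signs, differentiate u down to 0, integrate dv up.

s**2*cos(3*s)/3 - 2*s*sin(3*s)/9 + 2*s*cos(3*s)/3 - 2*sin(3*s)/9 - 11*cos(3*s)/27 + C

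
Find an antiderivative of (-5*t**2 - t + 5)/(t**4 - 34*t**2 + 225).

Factor the denominator: (t - 5)*(t - 3)*(t + 3)*(t + 5).
Partial-fraction decomposition: 23/(32*(t + 5)) - 37/(96*(t + 3)) + 43/(96*(t - 3)) - 25/(32*(t - 5)).
Integrate each term: A/(t−a) contributes A·log|t−a|.

-25*log(t - 5)/32 + 43*log(t - 3)/96 - 37*log(t + 3)/96 + 23*log(t + 5)/32 + C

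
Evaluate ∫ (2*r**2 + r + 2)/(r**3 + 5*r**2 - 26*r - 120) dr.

Factor the denominator: (r - 5)*(r + 4)*(r + 6).
Partial-fraction decomposition: 34/(11*(r + 6)) - 5/(3*(r + 4)) + 19/(33*(r - 5)).
Integrate each term: A/(r−a) contributes A·log|r−a|.

19*log(r - 5)/33 - 5*log(r + 4)/3 + 34*log(r + 6)/11 + C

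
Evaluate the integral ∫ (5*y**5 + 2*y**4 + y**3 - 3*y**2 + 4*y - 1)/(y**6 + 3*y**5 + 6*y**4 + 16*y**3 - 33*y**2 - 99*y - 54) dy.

log(y - 2)/3 - 37*log(y + 1)/75 + 28*log(y + 3)/9 + 461*log(y**2 + 9)/450 - 377*atan(y/3)/225 - 1/(5*y + 5) + C

Factor the denominator: (y - 2)*(y + 1)**2*(y + 3)*(y**2 + 9).
Partial-fraction decomposition: (461*y - 1131)/(225*(y**2 + 9)) + 28/(9*(y + 3)) - 37/(75*(y + 1)) + 1/(5*(y + 1)**2) + 1/(3*(y - 2)).
Integrate each term; A/(y−a) gives A·log|y−a|; the (By+D)/(y²+p²) term gives a log and an atan.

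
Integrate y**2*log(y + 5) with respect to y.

Use integration by parts with u = log(y + 5), dv = y**2 dy.
Then du = 1/(y + 5) dy and v = y**3/3.

y**3*log(y + 5)/3 - y**3/9 + 5*y**2/6 - 25*y/3 + 125*log(y + 5)/3 + C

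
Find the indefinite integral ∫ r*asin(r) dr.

Use integration by parts with u = arcsin(r), dv = r dr.
Then du = 1/sqrt(-r**2 + 1) dr.

r**2*asin(r)/2 + r*sqrt(-r**2 + 1)/4 - asin(r)/4 + C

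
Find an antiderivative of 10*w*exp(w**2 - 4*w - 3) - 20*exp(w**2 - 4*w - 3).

Let u = w**2 - 4*w - 3, so du = (2*w - 4) dw.
Rewriting, the integral becomes 5·∫ e^u du = 5·e^u.
Substituting back, u = w**2 - 4*w - 3.

5*exp(w**2 - 4*w - 3) + C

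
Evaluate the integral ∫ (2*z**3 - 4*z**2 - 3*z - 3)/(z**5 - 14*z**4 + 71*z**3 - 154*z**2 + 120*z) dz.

-log(z)/40 + 22*log(z - 5)/5 - 49*log(z - 4)/8 + log(z - 3) + 3*log(z - 2)/4 + C

Factor the denominator: z*(z - 5)*(z - 4)*(z - 3)*(z - 2).
Partial-fraction decomposition: 3/(4*(z - 2)) + 1/(z - 3) - 49/(8*(z - 4)) + 22/(5*(z - 5)) - 1/(40*z).
Integrate each term: A/(z−a) contributes A·log|z−a|.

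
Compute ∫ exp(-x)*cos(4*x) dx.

4*exp(-x)*sin(4*x)/17 - exp(-x)*cos(4*x)/17 + C

Let I denote the integral. Integrate by parts with u = cos(4*x), dv = exp(-x) dx, so v = -exp(-x): I = -exp(-x)*cos(4*x) − 4·∫ exp(-x)*sin(4*x) dx.
Apply parts again with u = sin(4*x), dv = exp(-x) dx: ∫ exp(-x)*sin(4*x) dx = -exp(-x)*sin(4*x) + 4·I. Substituting back brings back I: I = 4*exp(-x)*sin(4*x) - exp(-x)*cos(4*x) − 16·I.
Solving for I: (1 + 16)·I equals the remaining terms, so I = (1/17)·(4*exp(-x)*sin(4*x) - exp(-x)*cos(4*x)).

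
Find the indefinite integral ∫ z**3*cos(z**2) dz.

Let u = z², du = 2z dz; rewrite as (1/2)∫ u^1·cos(1u) du.
Now integrate by parts 1 time.

z**2*sin(z**2)/2 + cos(z**2)/2 + C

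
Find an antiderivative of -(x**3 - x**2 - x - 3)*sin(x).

x**3*cos(x) - 3*x**2*sin(x) - x**2*cos(x) + 2*x*sin(x) - 7*x*cos(x) + 7*sin(x) - cos(x) + C

Use integration by parts with u = x**3 - x**2 - x - 3, dv = -sin(x) dx, so v = cos(x).
Apply parts 3 times (tabular method): alternate signs, differentiate u down to 0, integrate dv up.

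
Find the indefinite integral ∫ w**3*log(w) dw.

Use integration by parts with u = log(w), dv = w**3 dw.
Then du = 1/w dw and v = w**4/4.

w**4*log(w)/4 - w**4/16 + C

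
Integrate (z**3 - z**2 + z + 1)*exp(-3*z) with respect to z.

(-3*z**3 - 3*z - 4)*exp(-3*z)/9 + C

Use integration by parts with u = z**3 - z**2 + z + 1, dv = exp(-3*z) dz, so v = -exp(-3*z)/3.
Apply parts 3 times (tabular method): alternate signs, differentiate u down to 0, integrate dv up.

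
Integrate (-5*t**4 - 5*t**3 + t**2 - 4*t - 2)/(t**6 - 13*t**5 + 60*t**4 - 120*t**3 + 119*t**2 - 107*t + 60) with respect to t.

Factor the denominator: (t - 5)*(t - 4)*(t - 3)*(t - 1)*(t**2 + 1).
Partial-fraction decomposition: -(75*t + 11)/(884*(t**2 + 1)) + 5/(16*(t - 1)) - 109/(8*(t - 3)) + 534/(17*(t - 4)) - 3747/(208*(t - 5)).
Integrate each term; A/(t−a) gives A·log|t−a|; the (Bt+D)/(t²+p²) term gives a log and an atan.

-3747*log(t - 5)/208 + 534*log(t - 4)/17 - 109*log(t - 3)/8 + 5*log(t - 1)/16 - 75*log(t**2 + 1)/1768 - 11*atan(t)/884 + C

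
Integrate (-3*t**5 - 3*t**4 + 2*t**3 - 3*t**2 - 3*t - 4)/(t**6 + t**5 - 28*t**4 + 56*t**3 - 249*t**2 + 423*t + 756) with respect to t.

-3776*log(t - 4)/1375 + 479*log(t - 3)/360 - log(t + 1)/200 - 7067*log(t + 7)/6380 - 15389*log(t**2 + 9)/65250 - 8327*atan(t/3)/32625 + C

Factor the denominator: (t - 4)*(t - 3)*(t + 1)*(t + 7)*(t**2 + 9).
Partial-fraction decomposition: -11*(1399*t + 2271)/(32625*(t**2 + 9)) - 7067/(6380*(t + 7)) - 1/(200*(t + 1)) + 479/(360*(t - 3)) - 3776/(1375*(t - 4)).
Integrate each term; A/(t−a) gives A·log|t−a|; the (Bt+D)/(t²+p²) term gives a log and an atan.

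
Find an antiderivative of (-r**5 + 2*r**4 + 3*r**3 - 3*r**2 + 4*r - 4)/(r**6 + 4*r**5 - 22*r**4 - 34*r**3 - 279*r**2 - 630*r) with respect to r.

2*log(r)/315 - 1559*log(r - 5)/14280 + 8*log(r + 2)/455 - 20401*log(r + 7)/24360 - 8915*log(r**2 + 9)/230724 + 4606*atan(r/3)/19227 + C

Factor the denominator: r*(r - 5)*(r + 2)*(r + 7)*(r**2 + 9).
Partial-fraction decomposition: -(8915*r - 82908)/(115362*(r**2 + 9)) - 20401/(24360*(r + 7)) + 8/(455*(r + 2)) - 1559/(14280*(r - 5)) + 2/(315*r).
Integrate each term; A/(r−a) gives A·log|r−a|; the (Br+D)/(r²+p²) term gives a log and an atan.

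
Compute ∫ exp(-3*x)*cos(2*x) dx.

Let I denote the integral. Integrate by parts with u = cos(2*x), dv = exp(-3*x) dx, so v = -exp(-3*x)/3: I = -exp(-3*x)*cos(2*x)/3 − (2/3)·∫ exp(-3*x)*sin(2*x) dx.
Apply parts again with u = sin(2*x), dv = exp(-3*x) dx: ∫ exp(-3*x)*sin(2*x) dx = -exp(-3*x)*sin(2*x)/3 + (2/3)·I. Substituting back brings back I: I = 2*exp(-3*x)*sin(2*x)/9 - exp(-3*x)*cos(2*x)/3 − (4/9)·I.
Solving for I: (1 + 4/9)·I equals the remaining terms, so I = (9/13)·(2*exp(-3*x)*sin(2*x)/9 - exp(-3*x)*cos(2*x)/3).

2*exp(-3*x)*sin(2*x)/13 - 3*exp(-3*x)*cos(2*x)/13 + C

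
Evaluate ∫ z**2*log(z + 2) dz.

z**3*log(z + 2)/3 - z**3/9 + z**2/3 - 4*z/3 + 8*log(z + 2)/3 + C

Use integration by parts with u = log(z + 2), dv = z**2 dz.
Then du = 1/(z + 2) dz and v = z**3/3.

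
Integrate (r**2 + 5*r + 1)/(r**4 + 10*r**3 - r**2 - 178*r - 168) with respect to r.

37*log(r - 4)/550 + log(r + 1)/50 + 7*log(r + 6)/50 - 5*log(r + 7)/22 + C

Factor the denominator: (r - 4)*(r + 1)*(r + 6)*(r + 7).
Partial-fraction decomposition: -5/(22*(r + 7)) + 7/(50*(r + 6)) + 1/(50*(r + 1)) + 37/(550*(r - 4)).
Integrate each term: A/(r−a) contributes A·log|r−a|.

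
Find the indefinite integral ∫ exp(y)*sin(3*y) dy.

exp(y)*sin(3*y)/10 - 3*exp(y)*cos(3*y)/10 + C

Let I denote the integral. Integrate by parts with u = sin(3*y), dv = exp(y) dy, so v = exp(y): I = exp(y)*sin(3*y) − 3·∫ exp(y)*cos(3*y) dy.
Apply parts again with u = cos(3*y), dv = exp(y) dy: ∫ exp(y)*cos(3*y) dy = exp(y)*cos(3*y) + 3·I. Substituting back brings back I: I = exp(y)*sin(3*y) - 3*exp(y)*cos(3*y) − 9·I.
Solving for I: (1 + 9)·I equals the remaining terms, so I = (1/10)·(exp(y)*sin(3*y) - 3*exp(y)*cos(3*y)).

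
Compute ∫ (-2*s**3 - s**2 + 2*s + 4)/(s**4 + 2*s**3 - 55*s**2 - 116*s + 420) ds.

Factor the denominator: (s - 7)*(s - 2)*(s + 5)*(s + 6).
Partial-fraction decomposition: -97/(26*(s + 6)) + 73/(28*(s + 5)) + 3/(70*(s - 2)) - 239/(260*(s - 7)).
Integrate each term: A/(s−a) contributes A·log|s−a|.

-239*log(s - 7)/260 + 3*log(s - 2)/70 + 73*log(s + 5)/28 - 97*log(s + 6)/26 + C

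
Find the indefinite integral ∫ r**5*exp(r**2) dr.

(r**4 - 2*r**2 + 2)*exp(r**2)/2 + C

Let u = r², du = 2r dr; rewrite as (1/2)∫ u^2·exp(1u) du.
Now integrate by parts 2 times.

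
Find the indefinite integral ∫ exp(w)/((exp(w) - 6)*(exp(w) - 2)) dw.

log(exp(w) - 6)/4 - log(exp(w) - 2)/4 + C

Let u = e^w, du = e^w dw.
The integral becomes ∫ du/((u-6)(u-2)); decompose into partial fractions.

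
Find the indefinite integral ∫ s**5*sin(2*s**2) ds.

Let u = s², du = 2s ds; rewrite as (1/2)∫ u^2·sin(2u) du.
Now integrate by parts 2 times.

-s**4*cos(2*s**2)/4 + s**2*sin(2*s**2)/4 + cos(2*s**2)/8 + C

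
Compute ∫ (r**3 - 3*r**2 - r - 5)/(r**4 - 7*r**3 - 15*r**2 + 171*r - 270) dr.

Factor the denominator: (r - 6)*(r - 3)**2*(r + 5).
Partial-fraction decomposition: 25/(88*(r + 5)) - 19/(72*(r - 3)) + 1/(3*(r - 3)**2) + 97/(99*(r - 6)).
Integrate each term; A/(r−a) gives A·log|r−a|; A/(r−a)² gives −A/(r−a).

97*log(r - 6)/99 - 19*log(r - 3)/72 + 25*log(r + 5)/88 - 1/(3*r - 9) + C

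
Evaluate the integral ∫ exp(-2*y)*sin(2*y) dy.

-exp(-2*y)*sin(2*y)/4 - exp(-2*y)*cos(2*y)/4 + C

Let I denote the integral. Integrate by parts with u = sin(2*y), dv = exp(-2*y) dy, so v = -exp(-2*y)/2: I = -exp(-2*y)*sin(2*y)/2 + ∫ exp(-2*y)*cos(2*y) dy.
Apply parts again with u = cos(2*y), dv = exp(-2*y) dy: ∫ exp(-2*y)*cos(2*y) dy = -exp(-2*y)*cos(2*y)/2 − I. Substituting back brings back I: I = -exp(-2*y)*sin(2*y)/2 - exp(-2*y)*cos(2*y)/2 − I.
Solving for I: (1 + 1)·I equals the remaining terms, so I = (1/2)·(-exp(-2*y)*sin(2*y)/2 - exp(-2*y)*cos(2*y)/2).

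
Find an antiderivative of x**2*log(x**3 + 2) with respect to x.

x**3*log(x**3 + 2)/3 - x**3/3 + 2*log(x**3 + 2)/3 + C

Let u = x**3 + 2, so du = (3*x**2) dx.
The integral becomes (1/3)·∫ log(u) du; integrate by parts with u′=log(u), dv′=du.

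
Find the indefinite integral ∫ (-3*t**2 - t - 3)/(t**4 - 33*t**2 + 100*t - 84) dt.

-33*log(t - 3)/10 + 253*log(t - 2)/81 + 143*log(t + 7)/810 - 17/(9*t - 18) + C

Factor the denominator: (t - 3)*(t - 2)**2*(t + 7).
Partial-fraction decomposition: 143/(810*(t + 7)) + 253/(81*(t - 2)) + 17/(9*(t - 2)**2) - 33/(10*(t - 3)).
Integrate each term; A/(t−a) gives A·log|t−a|; A/(t−a)² gives −A/(t−a).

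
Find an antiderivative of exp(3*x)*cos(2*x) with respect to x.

2*exp(3*x)*sin(2*x)/13 + 3*exp(3*x)*cos(2*x)/13 + C

Let I denote the integral. Integrate by parts with u = cos(2*x), dv = exp(3*x) dx, so v = exp(3*x)/3: I = exp(3*x)*cos(2*x)/3 + (2/3)·∫ exp(3*x)*sin(2*x) dx.
Apply parts again with u = sin(2*x), dv = exp(3*x) dx: ∫ exp(3*x)*sin(2*x) dx = exp(3*x)*sin(2*x)/3 − (2/3)·I. Substituting back brings back I: I = 2*exp(3*x)*sin(2*x)/9 + exp(3*x)*cos(2*x)/3 − (4/9)·I.
Solving for I: (1 + 4/9)·I equals the remaining terms, so I = (9/13)·(2*exp(3*x)*sin(2*x)/9 + exp(3*x)*cos(2*x)/3).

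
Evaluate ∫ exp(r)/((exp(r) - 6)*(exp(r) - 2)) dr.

log(exp(r) - 6)/4 - log(exp(r) - 2)/4 + C

Let u = e^r, du = e^r dr.
The integral becomes ∫ du/((u-2)(u-6)); decompose into partial fractions.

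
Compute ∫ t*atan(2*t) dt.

t**2*atan(2*t)/2 - t/4 + atan(2*t)/8 + C

Use integration by parts with u = arctan(2*t), dv = t dt.
Then du = 2/(4*t**2 + 1) dt.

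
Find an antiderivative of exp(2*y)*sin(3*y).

Let I denote the integral. Integrate by parts with u = sin(3*y), dv = exp(2*y) dy, so v = exp(2*y)/2: I = exp(2*y)*sin(3*y)/2 − (3/2)·∫ exp(2*y)*cos(3*y) dy.
Apply parts again with u = cos(3*y), dv = exp(2*y) dy: ∫ exp(2*y)*cos(3*y) dy = exp(2*y)*cos(3*y)/2 + (3/2)·I. Substituting back brings back I: I = exp(2*y)*sin(3*y)/2 - 3*exp(2*y)*cos(3*y)/4 − (9/4)·I.
Solving for I: (1 + 9/4)·I equals the remaining terms, so I = (4/13)·(exp(2*y)*sin(3*y)/2 - 3*exp(2*y)*cos(3*y)/4).

2*exp(2*y)*sin(3*y)/13 - 3*exp(2*y)*cos(3*y)/13 + C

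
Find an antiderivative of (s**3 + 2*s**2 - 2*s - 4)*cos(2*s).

s**3*sin(2*s)/2 + s**2*sin(2*s) + 3*s**2*cos(2*s)/4 - 7*s*sin(2*s)/4 + s*cos(2*s) - 5*sin(2*s)/2 - 7*cos(2*s)/8 + C

Use integration by parts with u = s**3 + 2*s**2 - 2*s - 4, dv = cos(2*s) ds, so v = sin(2*s)/2.
Apply parts 3 times (tabular method): alternate signs, differentiate u down to 0, integrate dv up.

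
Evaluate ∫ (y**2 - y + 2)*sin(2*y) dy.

-y**2*cos(2*y)/2 + y*sin(2*y)/2 + y*cos(2*y)/2 - sin(2*y)/4 - 3*cos(2*y)/4 + C

Use integration by parts with u = y**2 - y + 2, dv = sin(2*y) dy, so v = -cos(2*y)/2.
Apply parts 2 times (tabular method): alternate signs, differentiate u down to 0, integrate dv up.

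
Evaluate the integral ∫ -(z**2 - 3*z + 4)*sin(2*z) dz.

z**2*cos(2*z)/2 - z*sin(2*z)/2 - 3*z*cos(2*z)/2 + 3*sin(2*z)/4 + 7*cos(2*z)/4 + C

Use integration by parts with u = z**2 - 3*z + 4, dv = -sin(2*z) dz, so v = cos(2*z)/2.
Apply parts 2 times (tabular method): alternate signs, differentiate u down to 0, integrate dv up.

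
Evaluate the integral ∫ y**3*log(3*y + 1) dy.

Use integration by parts with u = log(3*y + 1), dv = y**3 dy.
Then du = 3/(3*y + 1) dy and v = y**4/4.

y**4*log(3*y + 1)/4 - y**4/16 + y**3/36 - y**2/72 + y/108 - log(3*y + 1)/324 + C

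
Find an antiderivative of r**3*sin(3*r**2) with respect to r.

-r**2*cos(3*r**2)/6 + sin(3*r**2)/18 + C

Let u = r², du = 2r dr; rewrite as (1/2)∫ u^1·sin(3u) du.
Now integrate by parts 1 time.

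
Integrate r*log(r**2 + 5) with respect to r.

r**2*log(r**2 + 5)/2 - r**2/2 + 5*log(r**2 + 5)/2 + C

Let u = r**2 + 5, so du = (2*r) dr.
The integral becomes (1/2)·∫ log(u) du; integrate by parts with u′=log(u), dv′=du.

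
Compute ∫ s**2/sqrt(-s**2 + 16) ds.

-s*sqrt(-s**2 + 16)/2 + 8*asin(s/4) + C

Substitute s = 4·sin(θ), so ds = 4·cos(θ) dθ and the radical becomes sqrt(-s**2 + 16) = 4·cos(θ) by the Pythagorean identity.
Integrate the resulting trig expression in θ, then back-substitute θ = asin(s/4), sin(θ) = s/4, cos(θ) = sqrt(-s**2 + 16)/4 (absorbing any constant into C).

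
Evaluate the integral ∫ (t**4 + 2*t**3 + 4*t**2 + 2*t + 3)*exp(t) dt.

Use integration by parts with u = t**4 + 2*t**3 + 4*t**2 + 2*t + 3, dv = exp(t) dt, so v = exp(t).
Apply parts 4 times (tabular method): alternate signs, differentiate u down to 0, integrate dv up.

(t**4 - 2*t**3 + 10*t**2 - 18*t + 21)*exp(t) + C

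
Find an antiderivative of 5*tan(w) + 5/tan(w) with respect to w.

Let u = tan(w), so du = (tan(w)**2 + 1) dw.
Rewriting, the integral becomes 5·∫ 1/u du = 5·log(u).
Substituting back, u = tan(w).

5*log(tan(w)) + C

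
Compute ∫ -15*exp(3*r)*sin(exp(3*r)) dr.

Let u = exp(3*r), so du = (3*exp(3*r)) dr.
Rewriting, the integral becomes -5·∫ sin(u) du = -5·-cos(u).
Substituting back, u = exp(3*r).

5*cos(exp(3*r)) + C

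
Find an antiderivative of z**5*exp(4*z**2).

(8*z**4 - 4*z**2 + 1)*exp(4*z**2)/64 + C

Let u = z², du = 2z dz; rewrite as (1/2)∫ u^2·exp(4u) du.
Now integrate by parts 2 times.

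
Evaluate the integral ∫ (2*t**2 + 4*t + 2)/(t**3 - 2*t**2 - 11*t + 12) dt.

Factor the denominator: (t - 4)*(t - 1)*(t + 3).
Partial-fraction decomposition: 2/(7*(t + 3)) - 2/(3*(t - 1)) + 50/(21*(t - 4)).
Integrate each term: A/(t−a) contributes A·log|t−a|.

50*log(t - 4)/21 - 2*log(t - 1)/3 + 2*log(t + 3)/7 + C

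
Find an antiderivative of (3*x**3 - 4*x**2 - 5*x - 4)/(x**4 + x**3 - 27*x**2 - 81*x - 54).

470*log(x - 6)/567 + 3*log(x + 1)/14 + 317*log(x + 3)/162 + 53/(9*x + 27) + C

Factor the denominator: (x - 6)*(x + 1)*(x + 3)**2.
Partial-fraction decomposition: 317/(162*(x + 3)) - 53/(9*(x + 3)**2) + 3/(14*(x + 1)) + 470/(567*(x - 6)).
Integrate each term; A/(x−a) gives A·log|x−a|; A/(x−a)² gives −A/(x−a).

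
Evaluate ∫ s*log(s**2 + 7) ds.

Let u = s**2 + 7, so du = (2*s) ds.
The integral becomes (1/2)·∫ log(u) du; integrate by parts with u′=log(u), dv′=du.

s**2*log(s**2 + 7)/2 - s**2/2 + 7*log(s**2 + 7)/2 + C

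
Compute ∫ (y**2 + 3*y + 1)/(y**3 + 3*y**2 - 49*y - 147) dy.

71*log(y - 7)/140 - log(y + 3)/40 + 29*log(y + 7)/56 + C

Factor the denominator: (y - 7)*(y + 3)*(y + 7).
Partial-fraction decomposition: 29/(56*(y + 7)) - 1/(40*(y + 3)) + 71/(140*(y - 7)).
Integrate each term: A/(y−a) contributes A·log|y−a|.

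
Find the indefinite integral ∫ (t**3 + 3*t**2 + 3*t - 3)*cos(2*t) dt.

t**3*sin(2*t)/2 + 3*t**2*sin(2*t)/2 + 3*t**2*cos(2*t)/4 + 3*t*sin(2*t)/4 + 3*t*cos(2*t)/2 - 9*sin(2*t)/4 + 3*cos(2*t)/8 + C

Use integration by parts with u = t**3 + 3*t**2 + 3*t - 3, dv = cos(2*t) dt, so v = sin(2*t)/2.
Apply parts 3 times (tabular method): alternate signs, differentiate u down to 0, integrate dv up.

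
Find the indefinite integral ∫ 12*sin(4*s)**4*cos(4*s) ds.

3*sin(4*s)**5/5 + C

Let u = sin(4*s), so du = (4*cos(4*s)) ds.
Rewriting, the integral becomes 3·∫ u^4 du = 3·u^5/5.
Substituting back, u = sin(4*s).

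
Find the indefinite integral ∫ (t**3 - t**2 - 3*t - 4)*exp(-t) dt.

Use integration by parts with u = t**3 - t**2 - 3*t - 4, dv = exp(-t) dt, so v = -exp(-t).
Apply parts 3 times (tabular method): alternate signs, differentiate u down to 0, integrate dv up.

(-t**3 - 2*t**2 - t + 3)*exp(-t) + C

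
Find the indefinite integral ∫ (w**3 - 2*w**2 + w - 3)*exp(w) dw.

(w**3 - 5*w**2 + 11*w - 14)*exp(w) + C

Use integration by parts with u = w**3 - 2*w**2 + w - 3, dv = exp(w) dw, so v = exp(w).
Apply parts 3 times (tabular method): alternate signs, differentiate u down to 0, integrate dv up.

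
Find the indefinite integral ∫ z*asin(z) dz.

z**2*asin(z)/2 + z*sqrt(-z**2 + 1)/4 - asin(z)/4 + C

Use integration by parts with u = arcsin(z), dv = z dz.
Then du = 1/sqrt(-z**2 + 1) dz.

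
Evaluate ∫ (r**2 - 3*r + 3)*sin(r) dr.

Use integration by parts with u = r**2 - 3*r + 3, dv = sin(r) dr, so v = -cos(r).
Apply parts 2 times (tabular method): alternate signs, differentiate u down to 0, integrate dv up.

-r**2*cos(r) + 2*r*sin(r) + 3*r*cos(r) - 3*sin(r) - cos(r) + C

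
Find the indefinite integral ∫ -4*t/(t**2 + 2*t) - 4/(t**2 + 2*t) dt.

Let u = t**2 + 2*t, so du = (2*t + 2) dt.
Rewriting, the integral becomes -2·∫ 1/u du = -2·log(u).
Substituting back, u = t**2 + 2*t.

-2*log(t**2 + 2*t) + C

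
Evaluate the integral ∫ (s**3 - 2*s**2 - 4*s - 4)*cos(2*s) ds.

Use integration by parts with u = s**3 - 2*s**2 - 4*s - 4, dv = cos(2*s) ds, so v = sin(2*s)/2.
Apply parts 3 times (tabular method): alternate signs, differentiate u down to 0, integrate dv up.

s**3*sin(2*s)/2 - s**2*sin(2*s) + 3*s**2*cos(2*s)/4 - 11*s*sin(2*s)/4 - s*cos(2*s) - 3*sin(2*s)/2 - 11*cos(2*s)/8 + C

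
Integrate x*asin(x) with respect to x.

Use integration by parts with u = arcsin(x), dv = x dx.
Then du = 1/sqrt(-x**2 + 1) dx.

x**2*asin(x)/2 + x*sqrt(-x**2 + 1)/4 - asin(x)/4 + C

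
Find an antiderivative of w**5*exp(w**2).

(w**4 - 2*w**2 + 2)*exp(w**2)/2 + C

Let u = w², du = 2w dw; rewrite as (1/2)∫ u^2·exp(1u) du.
Now integrate by parts 2 times.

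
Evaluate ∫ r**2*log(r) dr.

r**3*log(r)/3 - r**3/9 + C

Use integration by parts with u = log(r), dv = r**2 dr.
Then du = 1/r dr and v = r**3/3.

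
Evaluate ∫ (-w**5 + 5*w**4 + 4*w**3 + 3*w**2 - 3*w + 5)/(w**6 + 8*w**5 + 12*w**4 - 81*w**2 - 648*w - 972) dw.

Factor the denominator: (w - 3)*(w + 2)*(w + 3)*(w + 6)*(w**2 + 9).
Partial-fraction decomposition: (3424*w + 7491)/(10530*(w**2 + 9)) - 13523/(4860*(w + 6)) + 581/(324*(w + 3)) - 103/(260*(w + 2)) + 293/(4860*(w - 3)).
Integrate each term; A/(w−a) gives A·log|w−a|; the (Bw+D)/(w²+p²) term gives a log and an atan.

293*log(w - 3)/4860 - 103*log(w + 2)/260 + 581*log(w + 3)/324 - 13523*log(w + 6)/4860 + 856*log(w**2 + 9)/5265 + 2497*atan(w/3)/10530 + C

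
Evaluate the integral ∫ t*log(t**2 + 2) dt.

t**2*log(t**2 + 2)/2 - t**2/2 + log(t**2 + 2) + C

Let u = t**2 + 2, so du = (2*t) dt.
The integral becomes (1/2)·∫ log(u) du; integrate by parts with u′=log(u), dv′=du.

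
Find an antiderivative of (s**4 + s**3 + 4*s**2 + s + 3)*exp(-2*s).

Use integration by parts with u = s**4 + s**3 + 4*s**2 + s + 3, dv = exp(-2*s) ds, so v = -exp(-2*s)/2.
Apply parts 4 times (tabular method): alternate signs, differentiate u down to 0, integrate dv up.

(-4*s**4 - 12*s**3 - 34*s**2 - 38*s - 31)*exp(-2*s)/8 + C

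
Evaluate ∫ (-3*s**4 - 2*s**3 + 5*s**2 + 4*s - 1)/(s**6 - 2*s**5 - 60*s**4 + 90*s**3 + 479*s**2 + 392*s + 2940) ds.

-7617*log(s - 7)/14840 + 1981*log(s - 5)/5568 - 157*log(s + 3)/4160 + 6301*log(s + 7)/35616 + 183*log(s**2 + 4)/19981 - 1215*atan(s/2)/39962 + C

Factor the denominator: (s - 7)*(s - 5)*(s + 3)*(s + 7)*(s**2 + 4).
Partial-fraction decomposition: 3*(122*s - 405)/(19981*(s**2 + 4)) + 6301/(35616*(s + 7)) - 157/(4160*(s + 3)) + 1981/(5568*(s - 5)) - 7617/(14840*(s - 7)).
Integrate each term; A/(s−a) gives A·log|s−a|; the (Bs+D)/(s²+p²) term gives a log and an atan.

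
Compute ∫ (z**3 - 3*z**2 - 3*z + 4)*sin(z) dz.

-z**3*cos(z) + 3*z**2*sin(z) + 3*z**2*cos(z) - 6*z*sin(z) + 9*z*cos(z) - 9*sin(z) - 10*cos(z) + C

Use integration by parts with u = z**3 - 3*z**2 - 3*z + 4, dv = sin(z) dz, so v = -cos(z).
Apply parts 3 times (tabular method): alternate signs, differentiate u down to 0, integrate dv up.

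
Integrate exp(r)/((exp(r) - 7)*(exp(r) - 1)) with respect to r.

Let u = e^r, du = e^r dr.
The integral becomes ∫ du/((u-7)(u-1)); decompose into partial fractions.

log(exp(r) - 7)/6 - log(exp(r) - 1)/6 + C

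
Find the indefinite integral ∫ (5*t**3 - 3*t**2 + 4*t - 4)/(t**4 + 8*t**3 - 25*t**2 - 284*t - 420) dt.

Factor the denominator: (t - 6)*(t + 2)*(t + 5)*(t + 7).
Partial-fraction decomposition: 947/(65*(t + 7)) - 362/(33*(t + 5)) + 8/(15*(t + 2)) + 124/(143*(t - 6)).
Integrate each term: A/(t−a) contributes A·log|t−a|.

124*log(t - 6)/143 + 8*log(t + 2)/15 - 362*log(t + 5)/33 + 947*log(t + 7)/65 + C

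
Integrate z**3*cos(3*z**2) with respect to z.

Let u = z², du = 2z dz; rewrite as (1/2)∫ u^1·cos(3u) du.
Now integrate by parts 1 time.

z**2*sin(3*z**2)/6 + cos(3*z**2)/18 + C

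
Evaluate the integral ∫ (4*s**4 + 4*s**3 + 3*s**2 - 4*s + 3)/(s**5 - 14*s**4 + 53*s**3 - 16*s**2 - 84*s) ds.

Factor the denominator: s*(s - 7)*(s - 6)*(s - 2)*(s + 1).
Partial-fraction decomposition: 5/(84*(s + 1)) + 103/(120*(s - 2)) - 2045/(56*(s - 6)) + 5549/(140*(s - 7)) - 1/(28*s).
Integrate each term: A/(s−a) contributes A·log|s−a|.

-log(s)/28 + 5549*log(s - 7)/140 - 2045*log(s - 6)/56 + 103*log(s - 2)/120 + 5*log(s + 1)/84 + C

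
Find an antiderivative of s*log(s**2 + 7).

Let u = s**2 + 7, so du = (2*s) ds.
The integral becomes (1/2)·∫ log(u) du; integrate by parts with u′=log(u), dv′=du.

s**2*log(s**2 + 7)/2 - s**2/2 + 7*log(s**2 + 7)/2 + C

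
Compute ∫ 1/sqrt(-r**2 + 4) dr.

Substitute r = 2·sin(θ), so dr = 2·cos(θ) dθ and the radical becomes sqrt(-r**2 + 4) = 2·cos(θ) by the Pythagorean identity.
Integrate the resulting trig expression in θ, then back-substitute θ = asin(r/2), sin(θ) = r/2, cos(θ) = sqrt(-r**2 + 4)/2 (absorbing any constant into C).

asin(r/2) + C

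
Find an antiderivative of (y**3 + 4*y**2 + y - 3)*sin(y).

Use integration by parts with u = y**3 + 4*y**2 + y - 3, dv = sin(y) dy, so v = -cos(y).
Apply parts 3 times (tabular method): alternate signs, differentiate u down to 0, integrate dv up.

-y**3*cos(y) + 3*y**2*sin(y) - 4*y**2*cos(y) + 8*y*sin(y) + 5*y*cos(y) - 5*sin(y) + 11*cos(y) + C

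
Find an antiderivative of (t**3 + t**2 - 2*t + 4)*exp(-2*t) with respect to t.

(-4*t**3 - 10*t**2 - 2*t - 17)*exp(-2*t)/8 + C

Use integration by parts with u = t**3 + t**2 - 2*t + 4, dv = exp(-2*t) dt, so v = -exp(-2*t)/2.
Apply parts 3 times (tabular method): alternate signs, differentiate u down to 0, integrate dv up.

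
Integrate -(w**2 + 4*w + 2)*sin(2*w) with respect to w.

Use integration by parts with u = w**2 + 4*w + 2, dv = -sin(2*w) dw, so v = cos(2*w)/2.
Apply parts 2 times (tabular method): alternate signs, differentiate u down to 0, integrate dv up.

w**2*cos(2*w)/2 - w*sin(2*w)/2 + 2*w*cos(2*w) - sin(2*w) + 3*cos(2*w)/4 + C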